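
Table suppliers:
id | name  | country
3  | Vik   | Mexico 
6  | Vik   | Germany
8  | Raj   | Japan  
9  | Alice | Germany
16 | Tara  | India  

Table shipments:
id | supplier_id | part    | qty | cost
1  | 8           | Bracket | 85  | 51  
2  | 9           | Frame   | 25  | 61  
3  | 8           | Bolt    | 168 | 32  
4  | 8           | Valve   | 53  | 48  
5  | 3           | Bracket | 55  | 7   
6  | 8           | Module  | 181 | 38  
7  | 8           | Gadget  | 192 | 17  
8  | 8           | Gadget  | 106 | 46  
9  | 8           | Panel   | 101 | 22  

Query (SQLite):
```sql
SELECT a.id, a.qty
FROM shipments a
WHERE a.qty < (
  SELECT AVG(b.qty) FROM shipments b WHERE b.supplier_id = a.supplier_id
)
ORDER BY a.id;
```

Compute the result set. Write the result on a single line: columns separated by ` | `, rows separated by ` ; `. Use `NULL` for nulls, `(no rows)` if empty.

For each shipments row a, compute AVG(qty) over rows sharing a.supplier_id.
Keep row a if a.qty < that per-group AVG.
  supplier_id=3: AVG(qty) = 55.0
  supplier_id=8: AVG(qty) = 126.571429
  supplier_id=9: AVG(qty) = 25.0

1 | 85 ; 4 | 53 ; 8 | 106 ; 9 | 101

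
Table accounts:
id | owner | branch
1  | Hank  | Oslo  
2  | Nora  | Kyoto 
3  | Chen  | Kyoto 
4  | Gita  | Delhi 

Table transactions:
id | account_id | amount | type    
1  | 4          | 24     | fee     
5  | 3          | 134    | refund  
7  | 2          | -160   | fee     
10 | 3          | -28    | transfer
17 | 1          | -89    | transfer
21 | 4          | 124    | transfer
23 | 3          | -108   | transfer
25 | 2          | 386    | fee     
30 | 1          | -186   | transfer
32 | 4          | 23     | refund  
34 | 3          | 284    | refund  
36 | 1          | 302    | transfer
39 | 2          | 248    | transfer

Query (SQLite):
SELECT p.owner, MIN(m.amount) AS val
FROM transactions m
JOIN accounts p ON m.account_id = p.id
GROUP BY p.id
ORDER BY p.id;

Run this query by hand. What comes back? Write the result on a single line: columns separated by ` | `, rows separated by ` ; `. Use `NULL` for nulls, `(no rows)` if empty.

Join each transactions row to its accounts via account_id.
Group joined rows by accounts.id; compute MIN(m.amount) per group.
  1: ids {17, 30, 36} → MIN(m.amount)=-186
  2: ids {7, 25, 39} → MIN(m.amount)=-160
  3: ids {5, 10, 23, 34} → MIN(m.amount)=-108
  4: ids {1, 21, 32} → MIN(m.amount)=23

Hank | -186 ; Nora | -160 ; Chen | -108 ; Gita | 23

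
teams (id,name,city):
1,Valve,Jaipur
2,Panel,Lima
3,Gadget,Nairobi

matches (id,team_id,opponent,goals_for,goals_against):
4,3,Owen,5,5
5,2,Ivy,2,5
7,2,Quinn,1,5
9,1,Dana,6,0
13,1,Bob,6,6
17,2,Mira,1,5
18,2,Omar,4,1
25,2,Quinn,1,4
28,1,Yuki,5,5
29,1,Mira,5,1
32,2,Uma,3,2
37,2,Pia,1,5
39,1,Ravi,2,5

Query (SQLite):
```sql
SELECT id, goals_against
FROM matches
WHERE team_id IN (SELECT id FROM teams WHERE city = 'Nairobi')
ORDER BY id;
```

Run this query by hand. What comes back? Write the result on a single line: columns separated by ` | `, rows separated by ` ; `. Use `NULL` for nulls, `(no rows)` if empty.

4 | 5

Inner query: teams.id where city = 'Nairobi'.
Outer: keep matches rows whose team_id is in that set.
Inner query → {3}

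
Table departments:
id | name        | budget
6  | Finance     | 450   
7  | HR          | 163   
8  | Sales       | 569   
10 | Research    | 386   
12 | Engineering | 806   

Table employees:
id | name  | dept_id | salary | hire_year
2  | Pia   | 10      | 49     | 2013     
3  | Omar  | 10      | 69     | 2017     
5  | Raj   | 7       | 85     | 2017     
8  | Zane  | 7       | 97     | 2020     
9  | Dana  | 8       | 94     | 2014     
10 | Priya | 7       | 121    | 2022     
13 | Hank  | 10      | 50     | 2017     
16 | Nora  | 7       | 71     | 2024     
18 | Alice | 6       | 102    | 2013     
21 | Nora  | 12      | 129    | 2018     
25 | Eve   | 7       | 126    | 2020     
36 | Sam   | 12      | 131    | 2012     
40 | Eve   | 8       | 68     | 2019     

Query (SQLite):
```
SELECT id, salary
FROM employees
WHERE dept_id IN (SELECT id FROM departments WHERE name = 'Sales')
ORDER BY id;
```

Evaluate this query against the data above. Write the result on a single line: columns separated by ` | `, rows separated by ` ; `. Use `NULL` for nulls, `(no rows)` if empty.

Inner query: departments.id where name = 'Sales'.
Outer: keep employees rows whose dept_id is in that set.
Inner query → {8}

9 | 94 ; 40 | 68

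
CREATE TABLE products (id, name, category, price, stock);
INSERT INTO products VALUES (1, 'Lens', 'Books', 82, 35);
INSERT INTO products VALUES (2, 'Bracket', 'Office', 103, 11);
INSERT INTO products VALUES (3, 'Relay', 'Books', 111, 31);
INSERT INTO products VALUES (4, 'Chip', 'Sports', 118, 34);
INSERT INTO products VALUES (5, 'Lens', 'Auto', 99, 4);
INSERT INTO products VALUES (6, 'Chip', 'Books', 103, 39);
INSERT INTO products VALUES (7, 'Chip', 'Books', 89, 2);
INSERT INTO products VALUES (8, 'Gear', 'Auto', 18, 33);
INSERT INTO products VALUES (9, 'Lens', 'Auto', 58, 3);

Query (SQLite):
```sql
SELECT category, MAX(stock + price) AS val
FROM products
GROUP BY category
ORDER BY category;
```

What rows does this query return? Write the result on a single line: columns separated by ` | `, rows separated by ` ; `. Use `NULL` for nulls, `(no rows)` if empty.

Auto | 103 ; Books | 142 ; Office | 114 ; Sports | 152

For each row compute stock + price.
Group by category; take MAX of the expression per group.
  Auto: ids {5, 8, 9} → MAX(stock + price)=103
  Books: ids {1, 3, 6, 7} → MAX(stock + price)=142
  Office: ids {2} → MAX(stock + price)=114
  Sports: ids {4} → MAX(stock + price)=152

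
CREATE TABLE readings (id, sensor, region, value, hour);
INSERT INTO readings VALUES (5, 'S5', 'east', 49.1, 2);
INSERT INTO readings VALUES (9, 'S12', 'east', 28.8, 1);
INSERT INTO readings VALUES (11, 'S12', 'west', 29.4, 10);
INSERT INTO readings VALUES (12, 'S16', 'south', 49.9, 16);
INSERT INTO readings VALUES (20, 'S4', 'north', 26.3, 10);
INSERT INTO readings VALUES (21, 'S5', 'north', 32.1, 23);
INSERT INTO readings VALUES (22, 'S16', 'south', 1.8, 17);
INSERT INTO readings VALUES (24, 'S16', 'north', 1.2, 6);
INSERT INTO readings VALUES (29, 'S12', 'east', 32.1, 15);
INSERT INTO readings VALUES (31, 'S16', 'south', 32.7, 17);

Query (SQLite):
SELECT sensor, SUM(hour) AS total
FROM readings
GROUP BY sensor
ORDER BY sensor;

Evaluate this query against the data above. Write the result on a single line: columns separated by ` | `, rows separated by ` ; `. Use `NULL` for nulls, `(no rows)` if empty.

S12 | 26 ; S16 | 56 ; S4 | 10 ; S5 | 25

Partition readings by sensor; compute SUM(hour) within each group.
  S12: ids {9, 11, 29} → SUM(hour)=26
  S16: ids {12, 22, 24, 31} → SUM(hour)=56
  S4: ids {20} → SUM(hour)=10
  S5: ids {5, 21} → SUM(hour)=25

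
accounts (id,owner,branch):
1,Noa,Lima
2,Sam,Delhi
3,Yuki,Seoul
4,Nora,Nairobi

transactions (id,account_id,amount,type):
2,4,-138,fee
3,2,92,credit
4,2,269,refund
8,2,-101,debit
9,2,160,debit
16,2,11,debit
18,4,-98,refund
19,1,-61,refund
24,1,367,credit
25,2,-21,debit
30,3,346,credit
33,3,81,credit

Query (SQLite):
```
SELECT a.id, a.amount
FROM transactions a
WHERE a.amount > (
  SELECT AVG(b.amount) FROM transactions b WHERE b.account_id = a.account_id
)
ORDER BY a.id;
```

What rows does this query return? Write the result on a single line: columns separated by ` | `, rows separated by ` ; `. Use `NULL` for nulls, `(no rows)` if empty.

3 | 92 ; 4 | 269 ; 9 | 160 ; 18 | -98 ; 24 | 367 ; 30 | 346

For each transactions row a, compute AVG(amount) over rows sharing a.account_id.
Keep row a if a.amount > that per-group AVG.
  account_id=1: AVG(amount) = 153.0
  account_id=2: AVG(amount) = 68.333333
  account_id=3: AVG(amount) = 213.5
  account_id=4: AVG(amount) = -118.0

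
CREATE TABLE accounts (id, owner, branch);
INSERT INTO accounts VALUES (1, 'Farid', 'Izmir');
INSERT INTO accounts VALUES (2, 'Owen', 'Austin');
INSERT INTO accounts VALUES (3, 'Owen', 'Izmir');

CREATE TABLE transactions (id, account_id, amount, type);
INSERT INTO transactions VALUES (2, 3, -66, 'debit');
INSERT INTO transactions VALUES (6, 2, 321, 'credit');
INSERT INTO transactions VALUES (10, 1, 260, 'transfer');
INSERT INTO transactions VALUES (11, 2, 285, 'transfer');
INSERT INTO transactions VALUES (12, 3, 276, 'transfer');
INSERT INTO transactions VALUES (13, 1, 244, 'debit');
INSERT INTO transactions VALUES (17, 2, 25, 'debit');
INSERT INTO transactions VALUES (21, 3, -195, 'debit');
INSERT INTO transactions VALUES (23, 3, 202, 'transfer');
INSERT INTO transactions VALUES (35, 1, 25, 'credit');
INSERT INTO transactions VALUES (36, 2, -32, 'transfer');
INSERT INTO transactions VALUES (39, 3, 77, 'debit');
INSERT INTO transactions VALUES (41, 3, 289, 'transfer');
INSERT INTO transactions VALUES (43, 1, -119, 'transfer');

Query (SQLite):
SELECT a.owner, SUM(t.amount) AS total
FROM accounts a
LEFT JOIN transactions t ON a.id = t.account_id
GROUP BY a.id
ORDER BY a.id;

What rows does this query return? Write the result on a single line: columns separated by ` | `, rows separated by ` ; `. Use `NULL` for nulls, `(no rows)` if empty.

LEFT JOIN keeps every accounts row; unmatched ones get NULL for transactions columns.
Group by accounts.id and compute SUM(t.amount). SUM over an all-NULL group is NULL.
  1: ids {10, 13, 35, 43} → SUM(t.amount)=410
  2: ids {6, 11, 17, 36} → SUM(t.amount)=599
  3: ids {2, 12, 21, 23, 39, 41} → SUM(t.amount)=583

Farid | 410 ; Owen | 599 ; Owen | 583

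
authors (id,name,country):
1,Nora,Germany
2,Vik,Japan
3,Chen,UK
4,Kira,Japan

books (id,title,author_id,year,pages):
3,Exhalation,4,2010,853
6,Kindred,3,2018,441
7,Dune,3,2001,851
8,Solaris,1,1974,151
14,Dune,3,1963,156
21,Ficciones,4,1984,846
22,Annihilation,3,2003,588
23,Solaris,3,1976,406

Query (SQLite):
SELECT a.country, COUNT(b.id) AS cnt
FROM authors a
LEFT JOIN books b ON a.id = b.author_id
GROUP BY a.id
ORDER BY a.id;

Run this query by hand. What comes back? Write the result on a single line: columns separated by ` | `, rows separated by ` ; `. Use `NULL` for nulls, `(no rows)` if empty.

LEFT JOIN keeps every authors row; unmatched ones get NULL for books columns.
Group by authors.id and compute COUNT(b.id). COUNT(col) of an all-NULL group is 0.
  1: ids {8} → COUNT(b.id)=1
  2: ids {—} → COUNT(b.id)=0
  3: ids {6, 7, 14, 22, 23} → COUNT(b.id)=5
  4: ids {3, 21} → COUNT(b.id)=2

Germany | 1 ; Japan | 0 ; UK | 5 ; Japan | 2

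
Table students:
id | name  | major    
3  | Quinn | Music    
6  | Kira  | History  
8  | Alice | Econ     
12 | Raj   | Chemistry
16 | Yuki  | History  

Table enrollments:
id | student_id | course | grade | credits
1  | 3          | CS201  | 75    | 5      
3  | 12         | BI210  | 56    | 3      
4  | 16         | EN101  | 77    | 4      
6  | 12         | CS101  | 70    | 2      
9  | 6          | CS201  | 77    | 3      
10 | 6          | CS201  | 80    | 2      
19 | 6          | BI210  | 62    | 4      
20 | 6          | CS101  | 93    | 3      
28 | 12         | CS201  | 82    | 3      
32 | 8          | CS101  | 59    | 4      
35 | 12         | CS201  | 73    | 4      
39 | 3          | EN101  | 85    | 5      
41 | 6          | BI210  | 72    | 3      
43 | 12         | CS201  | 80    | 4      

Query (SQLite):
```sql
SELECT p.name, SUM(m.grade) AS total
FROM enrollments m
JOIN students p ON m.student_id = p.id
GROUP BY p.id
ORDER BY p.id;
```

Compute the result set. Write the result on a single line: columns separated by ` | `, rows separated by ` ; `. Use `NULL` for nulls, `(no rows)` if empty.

Quinn | 160 ; Kira | 384 ; Alice | 59 ; Raj | 361 ; Yuki | 77

Join each enrollments row to its students via student_id.
Group joined rows by students.id; compute SUM(m.grade) per group.
  3: ids {1, 39} → SUM(m.grade)=160
  6: ids {9, 10, 19, 20, 41} → SUM(m.grade)=384
  8: ids {32} → SUM(m.grade)=59
  12: ids {3, 6, 28, 35, 43} → SUM(m.grade)=361
  16: ids {4} → SUM(m.grade)=77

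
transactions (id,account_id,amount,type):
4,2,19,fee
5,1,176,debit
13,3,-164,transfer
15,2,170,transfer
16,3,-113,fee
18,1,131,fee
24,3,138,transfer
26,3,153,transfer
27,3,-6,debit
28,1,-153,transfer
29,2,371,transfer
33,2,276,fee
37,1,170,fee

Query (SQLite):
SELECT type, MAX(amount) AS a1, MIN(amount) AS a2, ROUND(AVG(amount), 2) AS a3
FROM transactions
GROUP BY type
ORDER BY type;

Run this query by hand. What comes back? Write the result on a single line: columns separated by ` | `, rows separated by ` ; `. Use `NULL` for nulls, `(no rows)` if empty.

Group transactions by type.
Per group compute: MAX(amount), MIN(amount), ROUND(AVG(amount), 2).
  debit: ids {5, 27} → MAX(amount)=176, MIN(amount)=-6, ROUND(AVG(amount), 2)=85
  fee: ids {4, 16, 18, 33, 37} → MAX(amount)=276, MIN(amount)=-113, ROUND(AVG(amount), 2)=96.6
  transfer: ids {13, 15, 24, 26, 28, 29} → MAX(amount)=371, MIN(amount)=-164, ROUND(AVG(amount), 2)=85.83

debit | 176 | -6 | 85 ; fee | 276 | -113 | 96.6 ; transfer | 371 | -164 | 85.83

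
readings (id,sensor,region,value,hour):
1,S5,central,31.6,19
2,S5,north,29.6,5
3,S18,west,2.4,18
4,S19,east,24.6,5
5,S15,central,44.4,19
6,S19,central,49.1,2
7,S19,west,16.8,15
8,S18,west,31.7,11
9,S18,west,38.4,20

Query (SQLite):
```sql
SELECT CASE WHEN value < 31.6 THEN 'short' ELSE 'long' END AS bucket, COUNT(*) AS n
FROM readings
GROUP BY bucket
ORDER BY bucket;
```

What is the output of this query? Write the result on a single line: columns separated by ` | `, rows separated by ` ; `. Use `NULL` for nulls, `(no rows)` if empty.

long | 5 ; short | 4

Bucket rows by value < 31.6 → 'short' else 'long'; count each bucket.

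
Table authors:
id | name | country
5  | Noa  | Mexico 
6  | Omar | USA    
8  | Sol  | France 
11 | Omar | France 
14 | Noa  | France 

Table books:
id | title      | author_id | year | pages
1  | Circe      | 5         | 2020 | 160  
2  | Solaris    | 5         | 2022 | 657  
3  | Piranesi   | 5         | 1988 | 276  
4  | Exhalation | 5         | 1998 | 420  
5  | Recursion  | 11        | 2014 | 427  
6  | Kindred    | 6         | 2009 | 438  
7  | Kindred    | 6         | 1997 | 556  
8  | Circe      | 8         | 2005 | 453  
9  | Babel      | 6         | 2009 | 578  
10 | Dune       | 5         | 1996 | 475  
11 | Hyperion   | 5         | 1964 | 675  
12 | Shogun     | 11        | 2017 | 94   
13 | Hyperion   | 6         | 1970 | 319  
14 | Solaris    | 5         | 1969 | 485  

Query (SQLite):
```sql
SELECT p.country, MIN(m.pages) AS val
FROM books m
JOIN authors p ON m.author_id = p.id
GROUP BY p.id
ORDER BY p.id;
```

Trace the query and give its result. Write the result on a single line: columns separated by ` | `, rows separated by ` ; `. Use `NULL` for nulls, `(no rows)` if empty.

Mexico | 160 ; USA | 319 ; France | 453 ; France | 94

Join each books row to its authors via author_id.
Group joined rows by authors.id; compute MIN(m.pages) per group.
  5: ids {1, 2, 3, 4, 10, 11, 14} → MIN(m.pages)=160
  6: ids {6, 7, 9, 13} → MIN(m.pages)=319
  8: ids {8} → MIN(m.pages)=453
  11: ids {5, 12} → MIN(m.pages)=94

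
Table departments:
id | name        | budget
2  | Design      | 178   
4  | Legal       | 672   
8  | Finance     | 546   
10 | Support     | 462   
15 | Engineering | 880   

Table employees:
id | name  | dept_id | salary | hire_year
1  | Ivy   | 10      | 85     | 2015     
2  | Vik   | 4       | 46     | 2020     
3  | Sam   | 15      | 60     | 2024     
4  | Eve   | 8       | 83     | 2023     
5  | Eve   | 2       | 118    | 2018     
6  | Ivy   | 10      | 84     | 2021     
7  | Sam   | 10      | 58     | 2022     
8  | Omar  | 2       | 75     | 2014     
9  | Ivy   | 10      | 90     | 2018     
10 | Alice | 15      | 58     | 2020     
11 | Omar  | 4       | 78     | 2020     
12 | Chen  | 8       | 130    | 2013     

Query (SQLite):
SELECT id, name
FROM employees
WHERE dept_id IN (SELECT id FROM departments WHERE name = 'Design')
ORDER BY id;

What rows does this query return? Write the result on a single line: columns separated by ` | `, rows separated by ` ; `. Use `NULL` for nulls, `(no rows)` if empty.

5 | Eve ; 8 | Omar

Inner query: departments.id where name = 'Design'.
Outer: keep employees rows whose dept_id is in that set.
Inner query → {2}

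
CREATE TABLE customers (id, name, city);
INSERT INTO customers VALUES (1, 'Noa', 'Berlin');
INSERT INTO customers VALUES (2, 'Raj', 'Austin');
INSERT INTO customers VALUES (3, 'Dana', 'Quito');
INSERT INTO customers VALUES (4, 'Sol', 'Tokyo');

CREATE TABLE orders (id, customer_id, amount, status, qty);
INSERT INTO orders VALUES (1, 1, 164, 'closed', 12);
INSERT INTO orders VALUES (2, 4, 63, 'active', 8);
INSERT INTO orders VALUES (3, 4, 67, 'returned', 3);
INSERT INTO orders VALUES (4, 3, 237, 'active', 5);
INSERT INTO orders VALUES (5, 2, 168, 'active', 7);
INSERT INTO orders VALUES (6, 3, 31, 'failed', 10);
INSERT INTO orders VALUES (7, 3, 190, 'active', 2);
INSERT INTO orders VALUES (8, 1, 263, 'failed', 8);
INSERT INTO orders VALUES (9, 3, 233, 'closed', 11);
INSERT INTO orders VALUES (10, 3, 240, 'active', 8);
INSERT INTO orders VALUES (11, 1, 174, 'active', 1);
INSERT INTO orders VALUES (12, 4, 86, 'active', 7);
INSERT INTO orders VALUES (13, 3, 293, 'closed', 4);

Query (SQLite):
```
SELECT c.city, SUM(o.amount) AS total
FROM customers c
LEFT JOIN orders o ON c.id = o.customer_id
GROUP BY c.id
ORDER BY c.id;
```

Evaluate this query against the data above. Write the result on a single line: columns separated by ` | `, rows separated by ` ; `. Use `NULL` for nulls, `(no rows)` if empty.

LEFT JOIN keeps every customers row; unmatched ones get NULL for orders columns.
Group by customers.id and compute SUM(o.amount). SUM over an all-NULL group is NULL.
  1: ids {1, 8, 11} → SUM(o.amount)=601
  2: ids {5} → SUM(o.amount)=168
  3: ids {4, 6, 7, 9, 10, 13} → SUM(o.amount)=1224
  4: ids {2, 3, 12} → SUM(o.amount)=216

Berlin | 601 ; Austin | 168 ; Quito | 1224 ; Tokyo | 216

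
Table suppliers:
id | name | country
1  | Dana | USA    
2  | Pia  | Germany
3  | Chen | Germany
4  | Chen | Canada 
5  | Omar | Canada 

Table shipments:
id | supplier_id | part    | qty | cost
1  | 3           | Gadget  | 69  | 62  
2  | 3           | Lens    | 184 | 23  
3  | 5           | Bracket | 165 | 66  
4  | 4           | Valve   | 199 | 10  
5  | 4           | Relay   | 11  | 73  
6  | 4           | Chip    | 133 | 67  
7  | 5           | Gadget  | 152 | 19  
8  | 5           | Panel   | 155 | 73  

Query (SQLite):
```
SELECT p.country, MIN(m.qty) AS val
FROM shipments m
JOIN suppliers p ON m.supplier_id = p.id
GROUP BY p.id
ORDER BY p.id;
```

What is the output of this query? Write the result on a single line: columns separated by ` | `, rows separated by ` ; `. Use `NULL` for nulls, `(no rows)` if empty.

Join each shipments row to its suppliers via supplier_id.
Group joined rows by suppliers.id; compute MIN(m.qty) per group.
  3: ids {1, 2} → MIN(m.qty)=69
  4: ids {4, 5, 6} → MIN(m.qty)=11
  5: ids {3, 7, 8} → MIN(m.qty)=152

Germany | 69 ; Canada | 11 ; Canada | 152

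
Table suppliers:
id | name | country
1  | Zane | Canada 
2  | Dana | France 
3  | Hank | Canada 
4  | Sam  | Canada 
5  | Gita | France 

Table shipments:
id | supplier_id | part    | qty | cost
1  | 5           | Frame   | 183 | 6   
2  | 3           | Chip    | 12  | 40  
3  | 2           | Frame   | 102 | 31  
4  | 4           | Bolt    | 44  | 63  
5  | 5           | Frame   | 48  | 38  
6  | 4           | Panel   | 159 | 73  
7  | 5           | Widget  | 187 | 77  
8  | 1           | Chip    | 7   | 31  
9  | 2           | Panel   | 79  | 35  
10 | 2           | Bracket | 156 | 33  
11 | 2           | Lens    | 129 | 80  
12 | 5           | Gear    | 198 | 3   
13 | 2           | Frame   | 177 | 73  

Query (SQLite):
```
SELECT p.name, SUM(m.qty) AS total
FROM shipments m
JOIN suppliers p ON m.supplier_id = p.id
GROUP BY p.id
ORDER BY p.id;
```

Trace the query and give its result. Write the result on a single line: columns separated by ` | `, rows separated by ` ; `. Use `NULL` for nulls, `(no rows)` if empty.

Zane | 7 ; Dana | 643 ; Hank | 12 ; Sam | 203 ; Gita | 616

Join each shipments row to its suppliers via supplier_id.
Group joined rows by suppliers.id; compute SUM(m.qty) per group.
  1: ids {8} → SUM(m.qty)=7
  2: ids {3, 9, 10, 11, 13} → SUM(m.qty)=643
  3: ids {2} → SUM(m.qty)=12
  4: ids {4, 6} → SUM(m.qty)=203
  5: ids {1, 5, 7, 12} → SUM(m.qty)=616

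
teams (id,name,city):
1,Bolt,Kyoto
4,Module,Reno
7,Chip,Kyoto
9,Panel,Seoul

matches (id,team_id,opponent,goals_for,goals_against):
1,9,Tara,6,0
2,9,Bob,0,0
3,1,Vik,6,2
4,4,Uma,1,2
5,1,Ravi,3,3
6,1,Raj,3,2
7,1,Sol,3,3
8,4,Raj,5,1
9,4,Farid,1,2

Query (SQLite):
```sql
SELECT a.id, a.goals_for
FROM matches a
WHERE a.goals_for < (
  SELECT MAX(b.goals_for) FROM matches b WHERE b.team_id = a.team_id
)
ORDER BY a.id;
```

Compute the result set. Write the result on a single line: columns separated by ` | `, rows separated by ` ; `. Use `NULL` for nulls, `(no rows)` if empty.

2 | 0 ; 4 | 1 ; 5 | 3 ; 6 | 3 ; 7 | 3 ; 9 | 1

For each matches row a, compute MAX(goals_for) over rows sharing a.team_id.
Keep row a if a.goals_for < that per-group MAX.
  team_id=1: MAX(goals_for) = 6
  team_id=4: MAX(goals_for) = 5
  team_id=9: MAX(goals_for) = 6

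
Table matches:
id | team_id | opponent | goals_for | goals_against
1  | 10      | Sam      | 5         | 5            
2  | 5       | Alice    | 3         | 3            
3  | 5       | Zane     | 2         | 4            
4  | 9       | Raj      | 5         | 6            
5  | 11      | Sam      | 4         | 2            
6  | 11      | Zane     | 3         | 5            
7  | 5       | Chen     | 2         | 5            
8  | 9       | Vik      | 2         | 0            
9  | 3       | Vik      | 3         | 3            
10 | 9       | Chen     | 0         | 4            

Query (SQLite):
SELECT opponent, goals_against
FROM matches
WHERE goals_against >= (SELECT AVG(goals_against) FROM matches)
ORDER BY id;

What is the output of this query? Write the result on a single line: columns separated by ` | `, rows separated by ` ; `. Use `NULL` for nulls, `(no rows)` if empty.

Sam | 5 ; Zane | 4 ; Raj | 6 ; Zane | 5 ; Chen | 5 ; Chen | 4

Scalar subquery: AVG(goals_against) over all matches rows = 3.7.
Keep rows where goals_against >= that value.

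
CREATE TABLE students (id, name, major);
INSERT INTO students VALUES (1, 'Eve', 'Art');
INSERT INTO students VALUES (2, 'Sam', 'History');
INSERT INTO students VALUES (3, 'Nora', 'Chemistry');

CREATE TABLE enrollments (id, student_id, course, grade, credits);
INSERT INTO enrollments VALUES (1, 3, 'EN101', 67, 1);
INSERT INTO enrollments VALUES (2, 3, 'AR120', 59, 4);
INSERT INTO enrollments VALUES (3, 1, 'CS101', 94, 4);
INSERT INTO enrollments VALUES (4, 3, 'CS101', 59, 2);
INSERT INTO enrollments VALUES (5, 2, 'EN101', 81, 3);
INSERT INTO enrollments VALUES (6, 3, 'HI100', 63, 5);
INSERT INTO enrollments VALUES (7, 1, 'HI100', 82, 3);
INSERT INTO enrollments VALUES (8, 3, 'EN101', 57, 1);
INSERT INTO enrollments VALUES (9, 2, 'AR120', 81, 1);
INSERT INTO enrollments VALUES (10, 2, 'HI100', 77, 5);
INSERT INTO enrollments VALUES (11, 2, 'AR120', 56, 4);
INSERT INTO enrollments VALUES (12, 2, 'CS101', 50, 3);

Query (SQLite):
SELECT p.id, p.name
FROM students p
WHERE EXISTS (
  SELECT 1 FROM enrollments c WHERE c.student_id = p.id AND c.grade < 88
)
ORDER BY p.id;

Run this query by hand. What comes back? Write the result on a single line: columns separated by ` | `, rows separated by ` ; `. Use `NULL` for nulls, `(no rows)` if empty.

1 | Eve ; 2 | Sam ; 3 | Nora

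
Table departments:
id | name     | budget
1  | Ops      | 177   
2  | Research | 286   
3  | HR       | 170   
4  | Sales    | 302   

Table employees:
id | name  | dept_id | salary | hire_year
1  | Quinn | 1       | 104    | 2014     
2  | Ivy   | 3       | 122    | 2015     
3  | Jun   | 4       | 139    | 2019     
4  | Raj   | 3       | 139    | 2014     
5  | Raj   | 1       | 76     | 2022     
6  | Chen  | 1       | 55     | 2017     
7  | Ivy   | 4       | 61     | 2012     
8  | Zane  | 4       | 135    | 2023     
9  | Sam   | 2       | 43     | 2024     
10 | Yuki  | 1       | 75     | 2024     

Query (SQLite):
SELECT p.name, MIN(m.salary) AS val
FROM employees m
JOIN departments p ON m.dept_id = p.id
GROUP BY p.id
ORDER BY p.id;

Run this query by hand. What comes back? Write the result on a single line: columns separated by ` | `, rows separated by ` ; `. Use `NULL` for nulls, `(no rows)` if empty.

Ops | 55 ; Research | 43 ; HR | 122 ; Sales | 61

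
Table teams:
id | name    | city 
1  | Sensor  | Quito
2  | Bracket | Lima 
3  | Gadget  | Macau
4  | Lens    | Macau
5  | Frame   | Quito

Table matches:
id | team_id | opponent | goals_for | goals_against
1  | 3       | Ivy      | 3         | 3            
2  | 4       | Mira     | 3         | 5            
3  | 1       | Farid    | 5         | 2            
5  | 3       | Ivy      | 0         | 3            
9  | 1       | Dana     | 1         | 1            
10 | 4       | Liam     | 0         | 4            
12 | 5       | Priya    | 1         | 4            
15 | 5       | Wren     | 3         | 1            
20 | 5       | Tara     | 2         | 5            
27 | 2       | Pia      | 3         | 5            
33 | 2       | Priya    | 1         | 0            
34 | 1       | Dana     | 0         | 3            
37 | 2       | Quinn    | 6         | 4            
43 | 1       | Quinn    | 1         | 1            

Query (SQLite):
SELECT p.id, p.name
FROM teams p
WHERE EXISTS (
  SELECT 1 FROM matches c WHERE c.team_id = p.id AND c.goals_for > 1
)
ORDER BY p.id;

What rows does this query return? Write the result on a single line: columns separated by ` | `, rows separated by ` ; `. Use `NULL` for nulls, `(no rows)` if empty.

1 | Sensor ; 2 | Bracket ; 3 | Gadget ; 4 | Lens ; 5 | Frame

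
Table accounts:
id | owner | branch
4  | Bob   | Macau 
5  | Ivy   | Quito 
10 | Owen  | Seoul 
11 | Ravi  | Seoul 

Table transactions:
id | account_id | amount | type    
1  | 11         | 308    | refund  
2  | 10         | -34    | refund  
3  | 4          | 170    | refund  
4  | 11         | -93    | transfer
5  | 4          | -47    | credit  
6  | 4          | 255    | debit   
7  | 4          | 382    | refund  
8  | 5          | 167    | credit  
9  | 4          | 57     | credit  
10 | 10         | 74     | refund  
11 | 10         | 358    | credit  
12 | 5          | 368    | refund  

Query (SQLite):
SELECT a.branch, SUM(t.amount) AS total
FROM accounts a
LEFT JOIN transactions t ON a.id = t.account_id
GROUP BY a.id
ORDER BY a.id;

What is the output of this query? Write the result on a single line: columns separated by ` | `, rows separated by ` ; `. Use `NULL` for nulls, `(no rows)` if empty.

LEFT JOIN keeps every accounts row; unmatched ones get NULL for transactions columns.
Group by accounts.id and compute SUM(t.amount). SUM over an all-NULL group is NULL.
  4: ids {3, 5, 6, 7, 9} → SUM(t.amount)=817
  5: ids {8, 12} → SUM(t.amount)=535
  10: ids {2, 10, 11} → SUM(t.amount)=398
  11: ids {1, 4} → SUM(t.amount)=215

Macau | 817 ; Quito | 535 ; Seoul | 398 ; Seoul | 215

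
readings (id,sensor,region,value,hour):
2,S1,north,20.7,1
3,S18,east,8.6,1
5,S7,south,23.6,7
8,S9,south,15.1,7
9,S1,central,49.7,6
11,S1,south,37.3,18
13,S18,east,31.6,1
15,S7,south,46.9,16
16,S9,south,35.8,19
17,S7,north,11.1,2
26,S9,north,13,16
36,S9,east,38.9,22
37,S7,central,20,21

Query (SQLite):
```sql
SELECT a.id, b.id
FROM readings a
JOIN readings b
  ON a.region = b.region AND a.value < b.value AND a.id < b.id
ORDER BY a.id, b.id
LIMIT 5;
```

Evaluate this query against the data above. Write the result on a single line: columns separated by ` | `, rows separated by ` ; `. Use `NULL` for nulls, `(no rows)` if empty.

3 | 13 ; 3 | 36 ; 5 | 11 ; 5 | 15 ; 5 | 16

Pairs (a,b) with same region, a.value < b.value, a.id < b.id.
region groups: central:{9,37} east:{3,13,36} north:{2,17,26} south:{5,8,11,15,16}
Ordered by (a.id, b.id); first 5.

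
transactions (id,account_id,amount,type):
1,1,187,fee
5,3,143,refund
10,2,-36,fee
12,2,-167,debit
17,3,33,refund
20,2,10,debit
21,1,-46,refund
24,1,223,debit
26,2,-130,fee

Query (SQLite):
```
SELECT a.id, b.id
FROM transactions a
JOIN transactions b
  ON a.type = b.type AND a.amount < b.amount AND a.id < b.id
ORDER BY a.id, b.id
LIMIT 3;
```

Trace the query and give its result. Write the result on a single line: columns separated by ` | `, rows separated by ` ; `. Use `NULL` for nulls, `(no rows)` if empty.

12 | 20 ; 12 | 24 ; 20 | 24

Pairs (a,b) with same type, a.amount < b.amount, a.id < b.id.
type groups: debit:{12,20,24} fee:{1,10,26} refund:{5,17,21}
Ordered by (a.id, b.id); first 3.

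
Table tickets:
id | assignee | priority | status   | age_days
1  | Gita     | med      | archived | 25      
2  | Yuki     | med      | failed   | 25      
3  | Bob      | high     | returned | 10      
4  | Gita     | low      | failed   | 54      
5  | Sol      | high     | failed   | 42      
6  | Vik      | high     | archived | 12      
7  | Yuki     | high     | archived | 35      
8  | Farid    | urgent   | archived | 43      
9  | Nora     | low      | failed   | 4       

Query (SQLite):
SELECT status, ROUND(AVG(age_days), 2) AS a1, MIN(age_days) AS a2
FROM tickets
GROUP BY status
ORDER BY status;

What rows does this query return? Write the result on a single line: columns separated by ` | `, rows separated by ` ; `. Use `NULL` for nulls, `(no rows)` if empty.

Group tickets by status.
Per group compute: ROUND(AVG(age_days), 2), MIN(age_days).
  archived: ids {1, 6, 7, 8} → ROUND(AVG(age_days), 2)=28.75, MIN(age_days)=12
  failed: ids {2, 4, 5, 9} → ROUND(AVG(age_days), 2)=31.25, MIN(age_days)=4
  returned: ids {3} → ROUND(AVG(age_days), 2)=10, MIN(age_days)=10

archived | 28.75 | 12 ; failed | 31.25 | 4 ; returned | 10 | 10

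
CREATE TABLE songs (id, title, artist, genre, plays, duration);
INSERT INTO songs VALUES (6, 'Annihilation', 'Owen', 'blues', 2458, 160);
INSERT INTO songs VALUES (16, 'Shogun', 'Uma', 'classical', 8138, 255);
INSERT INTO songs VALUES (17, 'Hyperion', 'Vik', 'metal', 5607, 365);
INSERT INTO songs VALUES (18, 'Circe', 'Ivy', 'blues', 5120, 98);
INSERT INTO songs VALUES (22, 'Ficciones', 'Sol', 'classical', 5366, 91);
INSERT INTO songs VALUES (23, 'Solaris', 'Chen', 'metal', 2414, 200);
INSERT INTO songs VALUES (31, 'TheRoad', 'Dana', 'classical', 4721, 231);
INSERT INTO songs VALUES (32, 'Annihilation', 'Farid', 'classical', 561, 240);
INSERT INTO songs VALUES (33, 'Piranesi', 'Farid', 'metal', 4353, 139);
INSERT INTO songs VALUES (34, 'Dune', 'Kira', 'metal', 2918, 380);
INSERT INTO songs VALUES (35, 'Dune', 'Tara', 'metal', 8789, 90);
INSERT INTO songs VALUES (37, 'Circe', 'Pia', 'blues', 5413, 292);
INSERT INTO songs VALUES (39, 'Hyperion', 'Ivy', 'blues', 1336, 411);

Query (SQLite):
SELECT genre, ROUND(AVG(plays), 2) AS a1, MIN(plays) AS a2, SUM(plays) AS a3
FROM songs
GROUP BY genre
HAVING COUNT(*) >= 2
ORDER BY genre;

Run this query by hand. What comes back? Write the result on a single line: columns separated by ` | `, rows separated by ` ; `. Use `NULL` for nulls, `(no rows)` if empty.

blues | 3581.75 | 1336 | 14327 ; classical | 4696.5 | 561 | 18786 ; metal | 4816.2 | 2414 | 24081

Group songs by genre.
Per group compute: ROUND(AVG(plays), 2), MIN(plays), SUM(plays).
HAVING: drop groups with fewer than 2 rows.
  blues: ids {6, 18, 37, 39} → ROUND(AVG(plays), 2)=3581.75, MIN(plays)=1336, SUM(plays)=14327
  classical: ids {16, 22, 31, 32} → ROUND(AVG(plays), 2)=4696.5, MIN(plays)=561, SUM(plays)=18786
  metal: ids {17, 23, 33, 34, 35} → ROUND(AVG(plays), 2)=4816.2, MIN(plays)=2414, SUM(plays)=24081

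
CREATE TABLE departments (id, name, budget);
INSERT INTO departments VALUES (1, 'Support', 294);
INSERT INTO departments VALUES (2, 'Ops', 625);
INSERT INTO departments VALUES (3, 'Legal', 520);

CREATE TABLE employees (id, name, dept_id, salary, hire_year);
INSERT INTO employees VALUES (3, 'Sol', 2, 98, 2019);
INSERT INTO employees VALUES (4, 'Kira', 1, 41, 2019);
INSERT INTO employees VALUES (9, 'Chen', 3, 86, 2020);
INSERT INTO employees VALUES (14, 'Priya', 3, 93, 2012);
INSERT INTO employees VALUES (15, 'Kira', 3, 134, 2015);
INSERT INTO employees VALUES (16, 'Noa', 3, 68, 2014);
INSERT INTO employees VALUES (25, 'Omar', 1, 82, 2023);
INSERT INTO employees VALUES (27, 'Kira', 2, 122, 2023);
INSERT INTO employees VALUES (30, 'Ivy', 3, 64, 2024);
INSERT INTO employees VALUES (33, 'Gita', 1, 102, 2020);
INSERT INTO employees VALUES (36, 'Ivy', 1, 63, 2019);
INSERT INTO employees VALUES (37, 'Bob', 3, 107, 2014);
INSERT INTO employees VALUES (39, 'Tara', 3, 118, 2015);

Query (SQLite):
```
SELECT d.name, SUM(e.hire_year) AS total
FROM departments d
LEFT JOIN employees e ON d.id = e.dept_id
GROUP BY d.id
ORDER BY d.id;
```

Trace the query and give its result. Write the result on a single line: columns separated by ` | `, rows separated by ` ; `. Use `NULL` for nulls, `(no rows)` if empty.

Support | 8081 ; Ops | 4042 ; Legal | 14114

LEFT JOIN keeps every departments row; unmatched ones get NULL for employees columns.
Group by departments.id and compute SUM(e.hire_year). SUM over an all-NULL group is NULL.
  1: ids {4, 25, 33, 36} → SUM(e.hire_year)=8081
  2: ids {3, 27} → SUM(e.hire_year)=4042
  3: ids {9, 14, 15, 16, 30, 37, 39} → SUM(e.hire_year)=14114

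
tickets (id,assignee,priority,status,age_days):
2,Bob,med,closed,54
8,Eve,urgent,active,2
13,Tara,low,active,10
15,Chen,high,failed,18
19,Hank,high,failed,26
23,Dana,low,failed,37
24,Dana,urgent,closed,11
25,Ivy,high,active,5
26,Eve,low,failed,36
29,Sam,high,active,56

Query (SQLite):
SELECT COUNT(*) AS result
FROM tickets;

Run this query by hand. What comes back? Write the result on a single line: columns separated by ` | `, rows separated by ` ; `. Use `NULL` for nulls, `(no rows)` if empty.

10

All age_days values: [54, 2, 10, 18, 26, 37, 11, 5, 36, 56].
COUNT(*) counts rows → 10.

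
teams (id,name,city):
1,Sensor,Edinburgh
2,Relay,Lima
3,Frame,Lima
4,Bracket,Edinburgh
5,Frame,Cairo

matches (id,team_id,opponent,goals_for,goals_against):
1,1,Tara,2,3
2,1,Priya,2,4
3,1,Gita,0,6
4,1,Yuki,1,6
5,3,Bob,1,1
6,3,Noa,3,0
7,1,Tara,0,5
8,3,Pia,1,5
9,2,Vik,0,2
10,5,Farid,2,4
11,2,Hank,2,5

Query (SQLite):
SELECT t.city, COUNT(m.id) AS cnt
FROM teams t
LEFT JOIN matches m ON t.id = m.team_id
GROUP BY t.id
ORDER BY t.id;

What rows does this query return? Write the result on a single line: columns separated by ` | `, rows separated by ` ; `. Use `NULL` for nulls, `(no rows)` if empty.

LEFT JOIN keeps every teams row; unmatched ones get NULL for matches columns.
Group by teams.id and compute COUNT(m.id). COUNT(col) of an all-NULL group is 0.
  1: ids {1, 2, 3, 4, 7} → COUNT(m.id)=5
  2: ids {9, 11} → COUNT(m.id)=2
  3: ids {5, 6, 8} → COUNT(m.id)=3
  4: ids {—} → COUNT(m.id)=0
  5: ids {10} → COUNT(m.id)=1

Edinburgh | 5 ; Lima | 2 ; Lima | 3 ; Edinburgh | 0 ; Cairo | 1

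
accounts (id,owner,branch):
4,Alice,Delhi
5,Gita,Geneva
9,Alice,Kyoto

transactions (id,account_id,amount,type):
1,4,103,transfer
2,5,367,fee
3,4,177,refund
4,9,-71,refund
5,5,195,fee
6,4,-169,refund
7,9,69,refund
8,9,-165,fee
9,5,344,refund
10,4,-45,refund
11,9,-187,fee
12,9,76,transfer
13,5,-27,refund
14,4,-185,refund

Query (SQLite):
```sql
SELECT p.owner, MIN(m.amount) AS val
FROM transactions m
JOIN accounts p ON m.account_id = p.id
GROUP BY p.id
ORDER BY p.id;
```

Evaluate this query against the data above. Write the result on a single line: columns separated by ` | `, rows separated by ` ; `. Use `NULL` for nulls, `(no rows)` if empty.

Alice | -185 ; Gita | -27 ; Alice | -187

Join each transactions row to its accounts via account_id.
Group joined rows by accounts.id; compute MIN(m.amount) per group.
  4: ids {1, 3, 6, 10, 14} → MIN(m.amount)=-185
  5: ids {2, 5, 9, 13} → MIN(m.amount)=-27
  9: ids {4, 7, 8, 11, 12} → MIN(m.amount)=-187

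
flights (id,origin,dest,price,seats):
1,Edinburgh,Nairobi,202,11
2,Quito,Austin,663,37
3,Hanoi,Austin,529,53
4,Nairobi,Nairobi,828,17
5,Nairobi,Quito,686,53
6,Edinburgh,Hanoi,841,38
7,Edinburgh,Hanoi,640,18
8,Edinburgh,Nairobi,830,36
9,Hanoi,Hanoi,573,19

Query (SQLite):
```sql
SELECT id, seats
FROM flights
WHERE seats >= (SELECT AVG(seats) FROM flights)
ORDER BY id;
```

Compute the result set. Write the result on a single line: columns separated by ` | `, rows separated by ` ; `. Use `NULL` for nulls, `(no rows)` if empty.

2 | 37 ; 3 | 53 ; 5 | 53 ; 6 | 38 ; 8 | 36

Scalar subquery: AVG(seats) over all flights rows = 31.333333 (≈; comparison uses full precision).
Keep rows where seats >= that value.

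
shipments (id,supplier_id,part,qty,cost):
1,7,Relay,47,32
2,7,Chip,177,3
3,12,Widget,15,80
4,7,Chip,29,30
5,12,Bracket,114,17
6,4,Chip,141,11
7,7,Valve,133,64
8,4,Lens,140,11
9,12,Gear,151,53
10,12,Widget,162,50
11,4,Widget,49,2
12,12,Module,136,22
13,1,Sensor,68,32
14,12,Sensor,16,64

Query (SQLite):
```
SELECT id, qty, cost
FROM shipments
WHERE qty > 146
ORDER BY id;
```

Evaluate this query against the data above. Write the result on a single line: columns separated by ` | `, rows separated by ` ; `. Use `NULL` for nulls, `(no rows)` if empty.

qty > 146: ids {2, 9, 10}

2 | 177 | 3 ; 9 | 151 | 53 ; 10 | 162 | 50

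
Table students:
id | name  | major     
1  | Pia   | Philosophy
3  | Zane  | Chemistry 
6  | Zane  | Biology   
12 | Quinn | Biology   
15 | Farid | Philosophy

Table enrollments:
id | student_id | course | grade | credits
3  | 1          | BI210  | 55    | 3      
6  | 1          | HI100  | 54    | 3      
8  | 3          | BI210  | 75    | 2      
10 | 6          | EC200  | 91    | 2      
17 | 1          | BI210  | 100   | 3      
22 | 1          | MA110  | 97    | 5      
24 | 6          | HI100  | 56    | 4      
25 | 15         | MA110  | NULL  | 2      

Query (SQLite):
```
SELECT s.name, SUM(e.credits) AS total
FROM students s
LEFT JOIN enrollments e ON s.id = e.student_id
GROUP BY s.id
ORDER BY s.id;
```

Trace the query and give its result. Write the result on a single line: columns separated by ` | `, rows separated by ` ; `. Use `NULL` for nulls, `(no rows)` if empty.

LEFT JOIN keeps every students row; unmatched ones get NULL for enrollments columns.
Group by students.id and compute SUM(e.credits). SUM over an all-NULL group is NULL.
  1: ids {3, 6, 17, 22} → SUM(e.credits)=14
  3: ids {8} → SUM(e.credits)=2
  6: ids {10, 24} → SUM(e.credits)=6
  12: ids {—} → SUM(e.credits)=NULL
  15: ids {25} → SUM(e.credits)=2

Pia | 14 ; Zane | 2 ; Zane | 6 ; Quinn | NULL ; Farid | 2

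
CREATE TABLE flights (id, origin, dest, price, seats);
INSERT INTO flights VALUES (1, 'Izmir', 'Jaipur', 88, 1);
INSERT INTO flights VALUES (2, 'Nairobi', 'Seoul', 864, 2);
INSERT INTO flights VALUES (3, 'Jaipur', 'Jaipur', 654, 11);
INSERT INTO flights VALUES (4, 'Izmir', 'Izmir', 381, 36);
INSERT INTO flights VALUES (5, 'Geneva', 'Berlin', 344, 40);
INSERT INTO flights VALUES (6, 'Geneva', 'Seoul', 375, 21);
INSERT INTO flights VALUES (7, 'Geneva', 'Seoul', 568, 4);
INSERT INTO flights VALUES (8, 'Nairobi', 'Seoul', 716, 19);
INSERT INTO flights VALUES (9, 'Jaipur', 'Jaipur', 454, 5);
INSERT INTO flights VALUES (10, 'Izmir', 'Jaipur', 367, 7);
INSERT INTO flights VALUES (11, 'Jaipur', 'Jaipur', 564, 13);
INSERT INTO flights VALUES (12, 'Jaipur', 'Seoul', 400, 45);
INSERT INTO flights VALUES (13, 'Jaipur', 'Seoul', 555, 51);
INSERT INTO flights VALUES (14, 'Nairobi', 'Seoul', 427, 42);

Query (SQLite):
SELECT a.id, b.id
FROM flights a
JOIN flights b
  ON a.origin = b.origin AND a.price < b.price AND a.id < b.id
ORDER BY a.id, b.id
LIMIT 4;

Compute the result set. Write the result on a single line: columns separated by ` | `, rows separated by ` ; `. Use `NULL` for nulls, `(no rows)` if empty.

1 | 4 ; 1 | 10 ; 5 | 6 ; 5 | 7

Pairs (a,b) with same origin, a.price < b.price, a.id < b.id.
origin groups: Geneva:{5,6,7} Izmir:{1,4,10} Jaipur:{3,9,11,12,13} Nairobi:{2,8,14}
Ordered by (a.id, b.id); first 4.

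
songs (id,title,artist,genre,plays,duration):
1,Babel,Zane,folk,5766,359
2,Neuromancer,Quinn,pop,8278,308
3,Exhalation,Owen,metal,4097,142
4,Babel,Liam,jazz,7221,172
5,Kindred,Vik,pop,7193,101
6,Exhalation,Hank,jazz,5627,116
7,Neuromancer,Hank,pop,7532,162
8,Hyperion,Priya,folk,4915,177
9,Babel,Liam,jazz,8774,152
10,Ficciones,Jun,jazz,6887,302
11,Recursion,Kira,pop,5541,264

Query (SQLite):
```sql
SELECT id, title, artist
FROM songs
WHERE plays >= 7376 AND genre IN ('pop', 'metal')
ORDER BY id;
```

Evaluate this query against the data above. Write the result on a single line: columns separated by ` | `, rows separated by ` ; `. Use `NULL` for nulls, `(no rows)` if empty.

2 | Neuromancer | Quinn ; 7 | Neuromancer | Hank

plays >= 7376: ids {2, 7, 9}
genre IN ('pop', 'metal'): ids {2, 3, 5, 7, 11}
Combine with AND.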